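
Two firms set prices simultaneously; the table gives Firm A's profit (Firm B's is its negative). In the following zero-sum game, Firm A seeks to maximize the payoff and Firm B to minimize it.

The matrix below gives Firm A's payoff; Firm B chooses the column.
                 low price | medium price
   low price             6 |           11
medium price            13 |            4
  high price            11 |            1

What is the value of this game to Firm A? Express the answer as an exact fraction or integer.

17/2

Row high price is strictly dominated by row medium price, so Firm A never plays it.
The remaining 2×2 game on (low price, medium price) × (low price, medium price) has no saddle point. Let Firm A play low price with probability p; indifference gives 6p + 13(1−p) = 11p + 4(1−p), so p = 9/14.
Similarly Firm B's optimal q on low price is 1/2, and the value is 6·(1/2) + (11)·(1/2) = 17/2.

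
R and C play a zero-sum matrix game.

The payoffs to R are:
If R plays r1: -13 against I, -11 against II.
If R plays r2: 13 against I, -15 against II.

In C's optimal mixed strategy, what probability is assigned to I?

2/15

Row minima are -13 and -15, so R's maximin is -13; column maxima are 13 and -11, so C's minimax is -11. These differ, so the equilibrium is in mixed strategies.
Let C play I with probability q. R is indifferent when −13q − 11(1−q) = 13q − 15(1−q), giving q = 2/15.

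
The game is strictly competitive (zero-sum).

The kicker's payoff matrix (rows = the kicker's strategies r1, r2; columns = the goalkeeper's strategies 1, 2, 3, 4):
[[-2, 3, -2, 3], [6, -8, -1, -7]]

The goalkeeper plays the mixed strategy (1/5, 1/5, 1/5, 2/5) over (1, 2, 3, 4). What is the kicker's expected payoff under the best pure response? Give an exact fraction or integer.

1

r1: (-2)·(1/5) + (3)·(1/5) + (-2)·(1/5) + (3)·(2/5) = 1.
r2: (6)·(1/5) + (-8)·(1/5) + (-1)·(1/5) + (-7)·(2/5) = -17/5.
The best pure response is r1 with expected payoff 1.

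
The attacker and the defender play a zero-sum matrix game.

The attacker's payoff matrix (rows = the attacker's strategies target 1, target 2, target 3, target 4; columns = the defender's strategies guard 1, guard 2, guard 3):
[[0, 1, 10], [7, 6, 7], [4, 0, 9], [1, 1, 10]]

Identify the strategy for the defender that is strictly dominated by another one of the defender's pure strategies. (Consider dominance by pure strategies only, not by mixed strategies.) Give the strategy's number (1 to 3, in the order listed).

3

The defender prefers columns that give the attacker less. Compare guard 3 with guard 2: 1 < 10, 6 < 7, 0 < 9, 1 < 10.
So guard 2 strictly dominates guard 3 for the defender; guard 3 is strictly dominated.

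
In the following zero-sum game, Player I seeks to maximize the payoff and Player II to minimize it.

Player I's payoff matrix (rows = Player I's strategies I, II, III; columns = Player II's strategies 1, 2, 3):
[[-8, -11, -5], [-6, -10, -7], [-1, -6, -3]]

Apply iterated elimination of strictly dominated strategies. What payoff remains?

Row II is strictly dominated by row III (-1>-6, -6>-10, -3>-7); eliminate II.
Column 3 is strictly dominated by 2 for Player II (-11<-5, -6<-3); eliminate 3.
Row I is strictly dominated by row III (-1>-8, -6>-11); eliminate I.
Column 1 is strictly dominated by 2 for Player II (-6<-1); eliminate 1.
Only (III, 2) remains, with payoff -6.

-6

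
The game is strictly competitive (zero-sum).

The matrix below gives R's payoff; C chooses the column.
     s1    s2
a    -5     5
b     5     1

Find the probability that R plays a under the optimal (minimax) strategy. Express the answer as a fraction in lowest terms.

Row minima are -5 and 1, so R's maximin is 1; column maxima are 5 and 5, so C's minimax is 5. These differ, so the equilibrium is in mixed strategies.
Let R play a with probability p. C is indifferent when −5p + 5(1−p) = 5p + (1−p), giving p = 2/7.

2/7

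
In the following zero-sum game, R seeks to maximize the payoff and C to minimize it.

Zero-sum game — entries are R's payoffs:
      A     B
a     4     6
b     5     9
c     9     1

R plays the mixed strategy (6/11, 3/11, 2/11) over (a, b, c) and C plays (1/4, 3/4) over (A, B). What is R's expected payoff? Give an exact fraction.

Against (1/4, 3/4), each row's expected payoff is a: 11/2; b: 8; c: 3.
Taking the (6/11, 3/11, 2/11)-weighted average: (6/11)·(11/2) + (3/11)·(8) + (2/11)·(3) = 63/11.

63/11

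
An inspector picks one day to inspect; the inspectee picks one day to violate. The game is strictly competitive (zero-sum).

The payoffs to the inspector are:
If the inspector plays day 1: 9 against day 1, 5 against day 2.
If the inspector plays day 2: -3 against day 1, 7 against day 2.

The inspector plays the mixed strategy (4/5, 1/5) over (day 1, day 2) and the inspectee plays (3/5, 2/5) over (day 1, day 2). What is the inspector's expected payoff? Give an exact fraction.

Against (3/5, 2/5), each row's expected payoff is day 1: 37/5; day 2: 1.
Taking the (4/5, 1/5)-weighted average: (4/5)·(37/5) + (1/5)·(1) = 153/25.

153/25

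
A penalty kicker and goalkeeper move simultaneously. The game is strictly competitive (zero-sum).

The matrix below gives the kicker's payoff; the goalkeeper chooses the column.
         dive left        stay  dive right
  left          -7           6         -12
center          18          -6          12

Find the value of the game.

Column dive left is strictly dominated by dive right for the goalkeeper (it gives the kicker more in every row).
The remaining 2×2 game on (left, center) × (stay, dive right) has no saddle point. Let the kicker play left with probability p; indifference gives 6p − 6(1−p) = −12p + 12(1−p), so p = 1/2.
Similarly the goalkeeper's optimal q on stay is 2/3, and the value is 6·(2/3) + (-12)·(1/3) = 0.

0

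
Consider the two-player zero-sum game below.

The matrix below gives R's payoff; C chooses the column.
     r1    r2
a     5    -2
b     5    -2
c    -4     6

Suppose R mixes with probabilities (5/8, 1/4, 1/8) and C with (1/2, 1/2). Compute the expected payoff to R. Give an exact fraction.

Against (1/2, 1/2), each row's expected payoff is a: 3/2; b: 3/2; c: 1.
Taking the (5/8, 1/4, 1/8)-weighted average: (5/8)·(3/2) + (1/4)·(3/2) + (1/8)·(1) = 23/16.

23/16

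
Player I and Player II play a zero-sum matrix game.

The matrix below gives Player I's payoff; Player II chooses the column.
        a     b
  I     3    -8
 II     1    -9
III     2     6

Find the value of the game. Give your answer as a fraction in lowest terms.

Row II is strictly dominated by row I, so Player I never plays it.
The remaining 2×2 game on (I, III) × (a, b) has no saddle point. Let Player I play I with probability p; indifference gives 3p + 2(1−p) = −8p + 6(1−p), so p = 4/15.
Similarly Player II's optimal q on a is 14/15, and the value is 3·(14/15) + (-8)·(1/15) = 34/15.

34/15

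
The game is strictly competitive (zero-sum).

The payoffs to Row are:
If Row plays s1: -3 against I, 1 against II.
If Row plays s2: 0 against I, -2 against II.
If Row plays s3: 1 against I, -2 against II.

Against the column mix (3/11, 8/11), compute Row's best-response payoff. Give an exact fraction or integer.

s1: (-3)·(3/11) + (1)·(8/11) = -1/11.
s2: (0)·(3/11) + (-2)·(8/11) = -16/11.
s3: (1)·(3/11) + (-2)·(8/11) = -13/11.
The best pure response is s1 with expected payoff -1/11.

-1/11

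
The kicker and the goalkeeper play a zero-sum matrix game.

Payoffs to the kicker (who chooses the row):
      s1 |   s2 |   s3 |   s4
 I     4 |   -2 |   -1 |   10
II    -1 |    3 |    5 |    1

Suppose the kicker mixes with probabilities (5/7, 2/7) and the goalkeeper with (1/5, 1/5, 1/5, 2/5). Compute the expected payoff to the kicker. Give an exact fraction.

123/35

Against (1/5, 1/5, 1/5, 2/5), each row's expected payoff is I: 21/5; II: 9/5.
Taking the (5/7, 2/7)-weighted average: (5/7)·(21/5) + (2/7)·(9/5) = 123/35.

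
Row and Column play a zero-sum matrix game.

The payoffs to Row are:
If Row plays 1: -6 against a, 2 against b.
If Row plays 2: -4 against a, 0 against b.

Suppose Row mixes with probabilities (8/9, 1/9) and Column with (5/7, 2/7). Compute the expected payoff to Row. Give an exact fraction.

-76/21

Against (5/7, 2/7), each row's expected payoff is 1: -26/7; 2: -20/7.
Taking the (8/9, 1/9)-weighted average: (8/9)·(-26/7) + (1/9)·(-20/7) = -76/21.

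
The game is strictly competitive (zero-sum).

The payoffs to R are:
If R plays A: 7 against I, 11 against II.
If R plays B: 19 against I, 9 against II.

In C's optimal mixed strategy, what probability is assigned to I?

1/7

Row minima are 7 and 9, so R's maximin is 9; column maxima are 19 and 11, so C's minimax is 11. These differ, so the equilibrium is in mixed strategies.
Let C play I with probability q. R is indifferent when 7q + 11(1−q) = 19q + 9(1−q), giving q = 1/7.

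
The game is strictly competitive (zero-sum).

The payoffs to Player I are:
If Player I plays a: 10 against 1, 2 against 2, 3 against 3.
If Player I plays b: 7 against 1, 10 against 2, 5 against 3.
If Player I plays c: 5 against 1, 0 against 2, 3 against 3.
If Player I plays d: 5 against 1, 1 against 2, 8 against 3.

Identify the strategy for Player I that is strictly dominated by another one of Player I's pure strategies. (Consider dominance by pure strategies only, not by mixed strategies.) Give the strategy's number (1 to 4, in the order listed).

Compare c with b: 7 > 5, 10 > 0, 5 > 3.
So b strictly dominates c for Player I; c is strictly dominated.

3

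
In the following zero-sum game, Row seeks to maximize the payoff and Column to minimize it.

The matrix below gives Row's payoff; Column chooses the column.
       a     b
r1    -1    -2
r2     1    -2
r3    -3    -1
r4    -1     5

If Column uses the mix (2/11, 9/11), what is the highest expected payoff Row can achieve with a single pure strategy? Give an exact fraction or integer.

r1: (-1)·(2/11) + (-2)·(9/11) = -20/11.
r2: (1)·(2/11) + (-2)·(9/11) = -16/11.
r3: (-3)·(2/11) + (-1)·(9/11) = -15/11.
r4: (-1)·(2/11) + (5)·(9/11) = 43/11.
The best pure response is r4 with expected payoff 43/11.

43/11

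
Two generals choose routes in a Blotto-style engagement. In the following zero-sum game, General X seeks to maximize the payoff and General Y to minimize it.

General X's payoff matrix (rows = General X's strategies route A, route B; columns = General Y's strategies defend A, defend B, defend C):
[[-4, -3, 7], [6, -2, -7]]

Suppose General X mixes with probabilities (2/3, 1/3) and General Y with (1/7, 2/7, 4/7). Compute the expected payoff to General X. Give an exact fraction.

10/21

Against (1/7, 2/7, 4/7), each row's expected payoff is route A: 18/7; route B: -26/7.
Taking the (2/3, 1/3)-weighted average: (2/3)·(18/7) + (1/3)·(-26/7) = 10/21.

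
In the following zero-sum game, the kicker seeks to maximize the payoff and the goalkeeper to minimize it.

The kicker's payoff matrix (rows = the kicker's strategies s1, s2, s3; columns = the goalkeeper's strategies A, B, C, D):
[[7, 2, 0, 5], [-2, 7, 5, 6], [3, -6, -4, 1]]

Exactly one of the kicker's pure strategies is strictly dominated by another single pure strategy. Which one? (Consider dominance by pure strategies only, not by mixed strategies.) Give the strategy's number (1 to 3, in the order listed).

Compare s3 with s1: 7 > 3, 2 > -6, 0 > -4, 5 > 1.
So s1 strictly dominates s3 for the kicker; s3 is strictly dominated.

3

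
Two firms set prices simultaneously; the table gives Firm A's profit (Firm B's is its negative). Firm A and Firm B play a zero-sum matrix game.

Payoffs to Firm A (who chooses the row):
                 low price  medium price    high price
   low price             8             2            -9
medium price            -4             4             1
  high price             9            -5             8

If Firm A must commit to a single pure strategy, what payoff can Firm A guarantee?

-4

The worst-case payoff for each row is low price: -9, medium price: -4, high price: -5.
The best of these is -4.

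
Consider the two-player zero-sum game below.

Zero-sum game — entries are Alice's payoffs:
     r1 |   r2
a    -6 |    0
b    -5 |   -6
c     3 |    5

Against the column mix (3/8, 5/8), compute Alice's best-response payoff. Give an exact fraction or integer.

17/4

a: (-6)·(3/8) + (0)·(5/8) = -9/4.
b: (-5)·(3/8) + (-6)·(5/8) = -45/8.
c: (3)·(3/8) + (5)·(5/8) = 17/4.
The best pure response is c with expected payoff 17/4.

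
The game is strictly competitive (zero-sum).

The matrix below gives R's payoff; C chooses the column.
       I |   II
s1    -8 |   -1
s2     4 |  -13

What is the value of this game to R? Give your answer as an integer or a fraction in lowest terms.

Row minima are -8 and -13, so R's maximin is -8; column maxima are 4 and -1, so C's minimax is -1. These differ, so the equilibrium is in mixed strategies.
Let R play s1 with probability p. C is indifferent when −8p + 4(1−p) = −p − 13(1−p), giving p = 17/24.
Let C play I with probability q. R is indifferent when −8q − (1−q) = 4q − 13(1−q), giving q = 1/2.
The value is -8·(1/2) + (-1)·(1/2) = -9/2.

-9/2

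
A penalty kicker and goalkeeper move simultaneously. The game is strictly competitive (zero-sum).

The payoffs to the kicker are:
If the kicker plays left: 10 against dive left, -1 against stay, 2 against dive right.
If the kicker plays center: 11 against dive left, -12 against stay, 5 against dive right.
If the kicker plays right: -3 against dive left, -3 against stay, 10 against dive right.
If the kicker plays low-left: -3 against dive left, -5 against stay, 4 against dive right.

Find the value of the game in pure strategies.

-1

Row minima: -1, -12, -3, -5 → the kicker's maximin is -1.
Column maxima: 11, -1, 10 → the goalkeeper's minimax is -1.
They coincide at (left, stay), so the value is -1.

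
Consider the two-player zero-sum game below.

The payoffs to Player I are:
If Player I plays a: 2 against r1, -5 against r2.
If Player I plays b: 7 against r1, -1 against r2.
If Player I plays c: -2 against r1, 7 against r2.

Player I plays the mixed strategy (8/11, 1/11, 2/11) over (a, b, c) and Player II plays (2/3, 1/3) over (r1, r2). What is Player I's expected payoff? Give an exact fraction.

1/3

Against (2/3, 1/3), each row's expected payoff is a: -1/3; b: 13/3; c: 1.
Taking the (8/11, 1/11, 2/11)-weighted average: (8/11)·(-1/3) + (1/11)·(13/3) + (2/11)·(1) = 1/3.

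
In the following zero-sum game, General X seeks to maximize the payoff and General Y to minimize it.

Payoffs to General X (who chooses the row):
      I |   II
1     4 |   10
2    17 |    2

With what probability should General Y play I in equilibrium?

Row minima are 4 and 2, so General X's maximin is 4; column maxima are 17 and 10, so General Y's minimax is 10. These differ, so the equilibrium is in mixed strategies.
Let General Y play I with probability q. General X is indifferent when 4q + 10(1−q) = 17q + 2(1−q), giving q = 8/21.

8/21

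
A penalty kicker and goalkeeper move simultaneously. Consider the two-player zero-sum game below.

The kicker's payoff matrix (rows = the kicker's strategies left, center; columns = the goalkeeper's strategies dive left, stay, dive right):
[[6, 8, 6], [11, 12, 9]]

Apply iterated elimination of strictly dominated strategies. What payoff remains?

9

Column stay is strictly dominated by dive left for the goalkeeper (6<8, 11<12); eliminate stay.
Row left is strictly dominated by row center (11>6, 9>6); eliminate left.
Column dive left is strictly dominated by dive right for the goalkeeper (9<11); eliminate dive left.
Only (center, dive right) remains, with payoff 9.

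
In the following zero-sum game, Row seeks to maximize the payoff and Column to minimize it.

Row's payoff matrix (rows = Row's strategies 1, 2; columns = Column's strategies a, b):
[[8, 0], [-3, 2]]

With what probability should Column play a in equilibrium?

Row minima are 0 and -3, so Row's maximin is 0; column maxima are 8 and 2, so Column's minimax is 2. These differ, so the equilibrium is in mixed strategies.
Let Column play a with probability q. Row is indifferent when 8q = −3q + 2(1−q), giving q = 2/13.

2/13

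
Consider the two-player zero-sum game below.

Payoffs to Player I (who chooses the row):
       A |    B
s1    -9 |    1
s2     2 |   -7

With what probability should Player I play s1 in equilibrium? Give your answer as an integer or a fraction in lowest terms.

Row minima are -9 and -7, so Player I's maximin is -7; column maxima are 2 and 1, so Player II's minimax is 1. These differ, so the equilibrium is in mixed strategies.
Let Player I play s1 with probability p. Player II is indifferent when −9p + 2(1−p) = p − 7(1−p), giving p = 9/19.

9/19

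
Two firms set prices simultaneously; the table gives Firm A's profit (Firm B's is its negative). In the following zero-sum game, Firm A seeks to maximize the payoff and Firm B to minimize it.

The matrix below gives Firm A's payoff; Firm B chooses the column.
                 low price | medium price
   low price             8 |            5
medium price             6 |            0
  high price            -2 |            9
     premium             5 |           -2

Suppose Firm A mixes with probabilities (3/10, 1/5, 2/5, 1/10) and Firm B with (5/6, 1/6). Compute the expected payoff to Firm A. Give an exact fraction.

107/30

Against (5/6, 1/6), each row's expected payoff is low price: 15/2; medium price: 5; high price: -1/6; premium: 23/6.
Taking the (3/10, 1/5, 2/5, 1/10)-weighted average: (3/10)·(15/2) + (1/5)·(5) + (2/5)·(-1/6) + (1/10)·(23/6) = 107/30.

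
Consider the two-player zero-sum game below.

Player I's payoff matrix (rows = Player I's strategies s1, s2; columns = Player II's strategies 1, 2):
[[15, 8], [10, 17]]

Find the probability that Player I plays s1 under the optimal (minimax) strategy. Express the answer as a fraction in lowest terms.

Row minima are 8 and 10, so Player I's maximin is 10; column maxima are 15 and 17, so Player II's minimax is 15. These differ, so the equilibrium is in mixed strategies.
Let Player I play s1 with probability p. Player II is indifferent when 15p + 10(1−p) = 8p + 17(1−p), giving p = 1/2.

1/2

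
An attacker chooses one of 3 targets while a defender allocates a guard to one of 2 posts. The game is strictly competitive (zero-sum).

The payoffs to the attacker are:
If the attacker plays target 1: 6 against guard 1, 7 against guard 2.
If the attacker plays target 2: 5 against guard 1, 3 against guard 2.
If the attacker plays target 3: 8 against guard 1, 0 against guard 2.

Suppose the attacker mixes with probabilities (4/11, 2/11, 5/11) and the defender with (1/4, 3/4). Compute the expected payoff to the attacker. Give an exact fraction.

Against (1/4, 3/4), each row's expected payoff is target 1: 27/4; target 2: 7/2; target 3: 2.
Taking the (4/11, 2/11, 5/11)-weighted average: (4/11)·(27/4) + (2/11)·(7/2) + (5/11)·(2) = 4.

4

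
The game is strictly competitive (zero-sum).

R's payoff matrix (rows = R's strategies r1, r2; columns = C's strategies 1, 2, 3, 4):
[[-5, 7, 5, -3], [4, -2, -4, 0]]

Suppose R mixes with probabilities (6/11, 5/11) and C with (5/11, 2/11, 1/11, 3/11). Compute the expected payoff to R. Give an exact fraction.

-30/121

Against (5/11, 2/11, 1/11, 3/11), each row's expected payoff is r1: -15/11; r2: 12/11.
Taking the (6/11, 5/11)-weighted average: (6/11)·(-15/11) + (5/11)·(12/11) = -30/121.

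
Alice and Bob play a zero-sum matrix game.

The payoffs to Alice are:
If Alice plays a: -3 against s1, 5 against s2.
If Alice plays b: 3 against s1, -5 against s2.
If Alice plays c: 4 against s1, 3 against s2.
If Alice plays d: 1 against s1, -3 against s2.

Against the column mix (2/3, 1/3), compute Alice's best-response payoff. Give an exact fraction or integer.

11/3

a: (-3)·(2/3) + (5)·(1/3) = -1/3.
b: (3)·(2/3) + (-5)·(1/3) = 1/3.
c: (4)·(2/3) + (3)·(1/3) = 11/3.
d: (1)·(2/3) + (-3)·(1/3) = -1/3.
The best pure response is c with expected payoff 11/3.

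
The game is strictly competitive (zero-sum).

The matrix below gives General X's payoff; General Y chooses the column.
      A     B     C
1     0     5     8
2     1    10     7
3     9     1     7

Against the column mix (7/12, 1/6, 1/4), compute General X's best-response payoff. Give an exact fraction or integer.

43/6

1: (0)·(7/12) + (5)·(1/6) + (8)·(1/4) = 17/6.
2: (1)·(7/12) + (10)·(1/6) + (7)·(1/4) = 4.
3: (9)·(7/12) + (1)·(1/6) + (7)·(1/4) = 43/6.
The best pure response is 3 with expected payoff 43/6.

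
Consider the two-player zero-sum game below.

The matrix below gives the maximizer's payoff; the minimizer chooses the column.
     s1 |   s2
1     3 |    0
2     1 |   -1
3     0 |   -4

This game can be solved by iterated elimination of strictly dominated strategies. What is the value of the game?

Column s1 is strictly dominated by s2 for the minimizer (0<3, -1<1, -4<0); eliminate s1.
Row 3 is strictly dominated by row 1 (0>-4); eliminate 3.
Row 2 is strictly dominated by row 1 (0>-1); eliminate 2.
Only (1, s2) remains, with payoff 0.

0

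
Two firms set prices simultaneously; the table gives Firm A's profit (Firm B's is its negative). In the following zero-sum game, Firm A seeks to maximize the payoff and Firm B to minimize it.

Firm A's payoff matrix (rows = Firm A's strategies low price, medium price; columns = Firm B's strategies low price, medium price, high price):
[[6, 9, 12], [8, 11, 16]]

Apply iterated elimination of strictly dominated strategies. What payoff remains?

Column medium price is strictly dominated by low price for Firm B (6<9, 8<11); eliminate medium price.
Row low price is strictly dominated by row medium price (8>6, 16>12); eliminate low price.
Column high price is strictly dominated by low price for Firm B (8<16); eliminate high price.
Only (medium price, low price) remains, with payoff 8.

8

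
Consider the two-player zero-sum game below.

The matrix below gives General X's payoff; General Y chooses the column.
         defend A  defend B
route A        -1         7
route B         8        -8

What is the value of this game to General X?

Row minima are -1 and -8, so General X's maximin is -1; column maxima are 8 and 7, so General Y's minimax is 7. These differ, so the equilibrium is in mixed strategies.
Let General X play route A with probability p. General Y is indifferent when −p + 8(1−p) = 7p − 8(1−p), giving p = 2/3.
Let General Y play defend A with probability q. General X is indifferent when −q + 7(1−q) = 8q − 8(1−q), giving q = 5/8.
The value is -1·(5/8) + (7)·(3/8) = 2.

2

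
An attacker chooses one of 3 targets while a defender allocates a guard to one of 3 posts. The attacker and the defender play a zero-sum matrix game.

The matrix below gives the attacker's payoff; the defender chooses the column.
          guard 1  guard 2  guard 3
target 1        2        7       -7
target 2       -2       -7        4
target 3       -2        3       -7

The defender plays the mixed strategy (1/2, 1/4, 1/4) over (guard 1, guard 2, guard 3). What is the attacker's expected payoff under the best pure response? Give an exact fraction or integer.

target 1: (2)·(1/2) + (7)·(1/4) + (-7)·(1/4) = 1.
target 2: (-2)·(1/2) + (-7)·(1/4) + (4)·(1/4) = -7/4.
target 3: (-2)·(1/2) + (3)·(1/4) + (-7)·(1/4) = -2.
The best pure response is target 1 with expected payoff 1.

1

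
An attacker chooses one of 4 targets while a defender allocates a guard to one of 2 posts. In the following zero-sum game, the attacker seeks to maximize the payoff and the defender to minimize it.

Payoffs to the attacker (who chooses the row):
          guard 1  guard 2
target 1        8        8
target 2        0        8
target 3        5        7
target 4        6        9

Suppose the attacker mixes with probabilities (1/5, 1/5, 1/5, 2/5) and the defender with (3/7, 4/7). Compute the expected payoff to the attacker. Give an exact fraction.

Against (3/7, 4/7), each row's expected payoff is target 1: 8; target 2: 32/7; target 3: 43/7; target 4: 54/7.
Taking the (1/5, 1/5, 1/5, 2/5)-weighted average: (1/5)·(8) + (1/5)·(32/7) + (1/5)·(43/7) + (2/5)·(54/7) = 239/35.

239/35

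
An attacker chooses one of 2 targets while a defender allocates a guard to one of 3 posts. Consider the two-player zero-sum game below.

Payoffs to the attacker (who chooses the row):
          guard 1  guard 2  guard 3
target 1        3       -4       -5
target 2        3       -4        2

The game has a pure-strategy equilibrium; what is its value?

Row minima: -5, -4 → the attacker's maximin is -4.
Column maxima: 3, -4, 2 → the defender's minimax is -4.
They coincide at (target 2, guard 2), so the value is -4.

-4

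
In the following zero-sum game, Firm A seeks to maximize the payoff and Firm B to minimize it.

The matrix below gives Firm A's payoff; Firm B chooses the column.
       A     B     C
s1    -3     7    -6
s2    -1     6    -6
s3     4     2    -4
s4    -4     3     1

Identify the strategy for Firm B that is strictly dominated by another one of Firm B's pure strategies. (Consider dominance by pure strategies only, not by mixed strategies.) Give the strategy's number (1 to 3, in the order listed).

2

Firm B prefers columns that give Firm A less. Compare B with C: -6 < 7, -6 < 6, -4 < 2, 1 < 3.
So C strictly dominates B for Firm B; B is strictly dominated.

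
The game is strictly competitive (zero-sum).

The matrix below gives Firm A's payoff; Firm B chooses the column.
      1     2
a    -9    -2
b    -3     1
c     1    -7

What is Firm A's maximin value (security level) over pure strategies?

-3

The worst-case payoff for each row is a: -9, b: -3, c: -7.
The best of these is -3.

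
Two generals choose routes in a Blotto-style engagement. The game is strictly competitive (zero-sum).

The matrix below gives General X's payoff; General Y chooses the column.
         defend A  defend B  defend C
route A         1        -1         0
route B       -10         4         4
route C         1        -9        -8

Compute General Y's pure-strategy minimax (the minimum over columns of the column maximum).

1

The worst case (largest entry) in each column is defend A: 1, defend B: 4, defend C: 4.
The best (smallest) of these is 1.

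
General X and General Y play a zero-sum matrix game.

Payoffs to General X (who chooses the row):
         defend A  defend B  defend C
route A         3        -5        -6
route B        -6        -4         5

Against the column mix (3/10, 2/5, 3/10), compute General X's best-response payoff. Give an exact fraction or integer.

route A: (3)·(3/10) + (-5)·(2/5) + (-6)·(3/10) = -29/10.
route B: (-6)·(3/10) + (-4)·(2/5) + (5)·(3/10) = -19/10.
The best pure response is route B with expected payoff -19/10.

-19/10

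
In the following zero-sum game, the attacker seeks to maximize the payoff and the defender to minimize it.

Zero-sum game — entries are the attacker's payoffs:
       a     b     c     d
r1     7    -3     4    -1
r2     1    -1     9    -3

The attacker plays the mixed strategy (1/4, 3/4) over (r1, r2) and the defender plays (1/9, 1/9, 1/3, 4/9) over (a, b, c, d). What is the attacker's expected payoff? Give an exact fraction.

Against (1/9, 1/9, 1/3, 4/9), each row's expected payoff is r1: 4/3; r2: 5/3.
Taking the (1/4, 3/4)-weighted average: (1/4)·(4/3) + (3/4)·(5/3) = 19/12.

19/12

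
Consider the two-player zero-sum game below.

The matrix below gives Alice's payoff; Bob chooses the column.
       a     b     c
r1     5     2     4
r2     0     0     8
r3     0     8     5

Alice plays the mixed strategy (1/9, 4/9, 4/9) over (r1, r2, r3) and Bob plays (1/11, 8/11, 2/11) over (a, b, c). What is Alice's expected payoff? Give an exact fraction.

Against (1/11, 8/11, 2/11), each row's expected payoff is r1: 29/11; r2: 16/11; r3: 74/11.
Taking the (1/9, 4/9, 4/9)-weighted average: (1/9)·(29/11) + (4/9)·(16/11) + (4/9)·(74/11) = 389/99.

389/99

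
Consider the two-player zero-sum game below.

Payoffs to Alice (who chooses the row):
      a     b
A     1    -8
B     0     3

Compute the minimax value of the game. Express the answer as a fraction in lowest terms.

Row minima are -8 and 0, so Alice's maximin is 0; column maxima are 1 and 3, so Bob's minimax is 1. These differ, so the equilibrium is in mixed strategies.
Let Alice play A with probability p. Bob is indifferent when p = −8p + 3(1−p), giving p = 1/4.
Let Bob play a with probability q. Alice is indifferent when q − 8(1−q) = 3(1−q), giving q = 11/12.
The value is 1·(11/12) + (-8)·(1/12) = 1/4.

1/4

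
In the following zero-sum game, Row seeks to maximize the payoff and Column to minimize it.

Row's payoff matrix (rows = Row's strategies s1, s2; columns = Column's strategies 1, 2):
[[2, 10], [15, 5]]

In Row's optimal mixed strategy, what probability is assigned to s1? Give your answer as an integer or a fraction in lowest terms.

Row minima are 2 and 5, so Row's maximin is 5; column maxima are 15 and 10, so Column's minimax is 10. These differ, so the equilibrium is in mixed strategies.
Let Row play s1 with probability p. Column is indifferent when 2p + 15(1−p) = 10p + 5(1−p), giving p = 5/9.

5/9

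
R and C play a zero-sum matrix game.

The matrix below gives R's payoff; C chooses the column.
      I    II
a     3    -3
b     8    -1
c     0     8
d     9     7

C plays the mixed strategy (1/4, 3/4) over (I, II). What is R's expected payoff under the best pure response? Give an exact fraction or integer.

15/2

a: (3)·(1/4) + (-3)·(3/4) = -3/2.
b: (8)·(1/4) + (-1)·(3/4) = 5/4.
c: (0)·(1/4) + (8)·(3/4) = 6.
d: (9)·(1/4) + (7)·(3/4) = 15/2.
The best pure response is d with expected payoff 15/2.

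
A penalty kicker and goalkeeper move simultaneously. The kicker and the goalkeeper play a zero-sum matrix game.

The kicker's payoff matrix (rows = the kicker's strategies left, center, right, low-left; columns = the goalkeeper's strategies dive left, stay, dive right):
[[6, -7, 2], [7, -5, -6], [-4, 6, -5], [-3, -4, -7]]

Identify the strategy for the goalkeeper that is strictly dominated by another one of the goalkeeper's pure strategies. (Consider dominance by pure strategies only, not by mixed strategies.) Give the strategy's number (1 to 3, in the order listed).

1

The goalkeeper prefers columns that give the kicker less. Compare dive left with dive right: 2 < 6, -6 < 7, -5 < -4, -7 < -3.
So dive right strictly dominates dive left for the goalkeeper; dive left is strictly dominated.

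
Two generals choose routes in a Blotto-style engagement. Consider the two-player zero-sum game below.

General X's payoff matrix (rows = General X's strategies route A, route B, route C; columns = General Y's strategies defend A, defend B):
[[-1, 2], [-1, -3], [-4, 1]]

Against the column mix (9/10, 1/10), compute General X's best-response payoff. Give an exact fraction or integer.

-7/10

route A: (-1)·(9/10) + (2)·(1/10) = -7/10.
route B: (-1)·(9/10) + (-3)·(1/10) = -6/5.
route C: (-4)·(9/10) + (1)·(1/10) = -7/2.
The best pure response is route A with expected payoff -7/10.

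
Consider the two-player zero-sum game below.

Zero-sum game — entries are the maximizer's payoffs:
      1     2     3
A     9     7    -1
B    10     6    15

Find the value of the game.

Column 1 is strictly dominated by 2 for the minimizer (it gives the maximizer more in every row).
The remaining 2×2 game on (A, B) × (2, 3) has no saddle point. Let the maximizer play A with probability p; indifference gives 7p + 6(1−p) = −p + 15(1−p), so p = 9/17.
Similarly the minimizer's optimal q on 2 is 16/17, and the value is 7·(16/17) + (-1)·(1/17) = 111/17.

111/17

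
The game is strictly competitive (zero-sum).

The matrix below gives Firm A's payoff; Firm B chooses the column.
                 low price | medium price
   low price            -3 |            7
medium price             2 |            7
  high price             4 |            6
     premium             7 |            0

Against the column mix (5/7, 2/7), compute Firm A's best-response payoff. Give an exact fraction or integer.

low price: (-3)·(5/7) + (7)·(2/7) = -1/7.
medium price: (2)·(5/7) + (7)·(2/7) = 24/7.
high price: (4)·(5/7) + (6)·(2/7) = 32/7.
premium: (7)·(5/7) + (0)·(2/7) = 5.
The best pure response is premium with expected payoff 5.

5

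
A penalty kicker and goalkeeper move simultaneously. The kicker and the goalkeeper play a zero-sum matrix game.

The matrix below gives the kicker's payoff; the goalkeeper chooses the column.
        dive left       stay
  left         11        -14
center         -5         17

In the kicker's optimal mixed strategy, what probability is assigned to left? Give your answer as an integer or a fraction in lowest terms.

Row minima are -14 and -5, so the kicker's maximin is -5; column maxima are 11 and 17, so the goalkeeper's minimax is 11. These differ, so the equilibrium is in mixed strategies.
Let the kicker play left with probability p. The goalkeeper is indifferent when 11p − 5(1−p) = −14p + 17(1−p), giving p = 22/47.

22/47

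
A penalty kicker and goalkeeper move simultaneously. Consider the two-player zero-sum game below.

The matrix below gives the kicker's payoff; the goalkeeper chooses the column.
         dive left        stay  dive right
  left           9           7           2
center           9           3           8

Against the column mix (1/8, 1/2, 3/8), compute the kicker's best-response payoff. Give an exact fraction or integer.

left: (9)·(1/8) + (7)·(1/2) + (2)·(3/8) = 43/8.
center: (9)·(1/8) + (3)·(1/2) + (8)·(3/8) = 45/8.
The best pure response is center with expected payoff 45/8.

45/8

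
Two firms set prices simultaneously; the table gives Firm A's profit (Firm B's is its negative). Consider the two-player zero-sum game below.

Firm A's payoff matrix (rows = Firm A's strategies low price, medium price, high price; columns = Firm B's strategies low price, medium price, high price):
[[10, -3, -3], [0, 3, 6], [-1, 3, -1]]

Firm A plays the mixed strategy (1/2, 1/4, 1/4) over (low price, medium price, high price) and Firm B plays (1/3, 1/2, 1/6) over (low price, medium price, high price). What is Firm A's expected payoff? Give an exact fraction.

Against (1/3, 1/2, 1/6), each row's expected payoff is low price: 4/3; medium price: 5/2; high price: 1.
Taking the (1/2, 1/4, 1/4)-weighted average: (1/2)·(4/3) + (1/4)·(5/2) + (1/4)·(1) = 37/24.

37/24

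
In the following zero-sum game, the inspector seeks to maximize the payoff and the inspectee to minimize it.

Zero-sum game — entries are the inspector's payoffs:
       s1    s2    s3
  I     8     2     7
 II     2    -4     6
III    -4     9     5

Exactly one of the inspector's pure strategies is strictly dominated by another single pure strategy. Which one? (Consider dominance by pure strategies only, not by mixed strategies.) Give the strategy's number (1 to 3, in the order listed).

Compare II with I: 8 > 2, 2 > -4, 7 > 6.
So I strictly dominates II for the inspector; II is strictly dominated.

2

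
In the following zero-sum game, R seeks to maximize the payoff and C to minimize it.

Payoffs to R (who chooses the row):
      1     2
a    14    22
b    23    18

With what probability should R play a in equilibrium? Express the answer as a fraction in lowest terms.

Row minima are 14 and 18, so R's maximin is 18; column maxima are 23 and 22, so C's minimax is 22. These differ, so the equilibrium is in mixed strategies.
Let R play a with probability p. C is indifferent when 14p + 23(1−p) = 22p + 18(1−p), giving p = 5/13.

5/13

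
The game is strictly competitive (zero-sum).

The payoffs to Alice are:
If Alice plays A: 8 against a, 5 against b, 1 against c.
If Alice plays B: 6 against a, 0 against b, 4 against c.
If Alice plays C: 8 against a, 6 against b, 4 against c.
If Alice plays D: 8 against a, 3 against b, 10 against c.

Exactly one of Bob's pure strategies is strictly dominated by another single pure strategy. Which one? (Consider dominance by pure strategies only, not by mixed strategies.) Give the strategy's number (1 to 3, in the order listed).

Bob prefers columns that give Alice less. Compare a with b: 5 < 8, 0 < 6, 6 < 8, 3 < 8.
So b strictly dominates a for Bob; a is strictly dominated.

1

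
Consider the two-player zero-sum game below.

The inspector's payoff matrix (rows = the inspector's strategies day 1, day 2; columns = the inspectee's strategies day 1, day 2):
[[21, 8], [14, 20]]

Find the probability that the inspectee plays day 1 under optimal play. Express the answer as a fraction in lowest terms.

Row minima are 8 and 14, so the inspector's maximin is 14; column maxima are 21 and 20, so the inspectee's minimax is 20. These differ, so the equilibrium is in mixed strategies.
Let the inspectee play day 1 with probability q. The inspector is indifferent when 21q + 8(1−q) = 14q + 20(1−q), giving q = 12/19.

12/19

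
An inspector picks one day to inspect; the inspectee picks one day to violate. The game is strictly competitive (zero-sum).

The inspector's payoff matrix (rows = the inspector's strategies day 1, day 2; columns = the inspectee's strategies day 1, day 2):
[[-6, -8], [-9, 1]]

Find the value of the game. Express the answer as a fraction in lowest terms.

-13/2

Row minima are -8 and -9, so the inspector's maximin is -8; column maxima are -6 and 1, so the inspectee's minimax is -6. These differ, so the equilibrium is in mixed strategies.
Let the inspector play day 1 with probability p. The inspectee is indifferent when −6p − 9(1−p) = −8p + (1−p), giving p = 5/6.
Let the inspectee play day 1 with probability q. The inspector is indifferent when −6q − 8(1−q) = −9q + (1−q), giving q = 3/4.
The value is -6·(3/4) + (-8)·(1/4) = -13/2.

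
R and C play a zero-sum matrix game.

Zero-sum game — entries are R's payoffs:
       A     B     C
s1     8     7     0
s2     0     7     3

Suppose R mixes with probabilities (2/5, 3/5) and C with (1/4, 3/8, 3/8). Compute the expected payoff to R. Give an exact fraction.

Against (1/4, 3/8, 3/8), each row's expected payoff is s1: 37/8; s2: 15/4.
Taking the (2/5, 3/5)-weighted average: (2/5)·(37/8) + (3/5)·(15/4) = 41/10.

41/10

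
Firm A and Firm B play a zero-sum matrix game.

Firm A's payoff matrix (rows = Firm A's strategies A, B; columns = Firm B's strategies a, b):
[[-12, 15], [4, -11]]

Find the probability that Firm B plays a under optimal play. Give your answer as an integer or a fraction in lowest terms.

Row minima are -12 and -11, so Firm A's maximin is -11; column maxima are 4 and 15, so Firm B's minimax is 4. These differ, so the equilibrium is in mixed strategies.
Let Firm B play a with probability q. Firm A is indifferent when −12q + 15(1−q) = 4q − 11(1−q), giving q = 13/21.

13/21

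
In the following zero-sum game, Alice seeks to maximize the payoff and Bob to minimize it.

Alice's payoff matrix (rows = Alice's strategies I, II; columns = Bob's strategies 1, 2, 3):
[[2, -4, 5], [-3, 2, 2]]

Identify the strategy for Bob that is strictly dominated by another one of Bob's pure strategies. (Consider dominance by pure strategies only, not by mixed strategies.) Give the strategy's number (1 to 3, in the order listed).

Bob prefers columns that give Alice less. Compare 3 with 1: 2 < 5, -3 < 2.
So 1 strictly dominates 3 for Bob; 3 is strictly dominated.

3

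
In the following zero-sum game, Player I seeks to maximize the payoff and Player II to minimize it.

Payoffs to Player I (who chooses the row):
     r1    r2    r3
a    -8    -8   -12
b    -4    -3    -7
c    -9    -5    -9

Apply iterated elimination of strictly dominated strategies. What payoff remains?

Row c is strictly dominated by row b (-4>-9, -3>-5, -7>-9); eliminate c.
Column r2 is strictly dominated by r3 for Player II (-12<-8, -7<-3); eliminate r2.
Column r1 is strictly dominated by r3 for Player II (-12<-8, -7<-4); eliminate r1.
Row a is strictly dominated by row b (-7>-12); eliminate a.
Only (b, r3) remains, with payoff -7.

-7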